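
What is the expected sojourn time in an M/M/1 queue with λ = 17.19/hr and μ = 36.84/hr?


W = 1/(μ−λ) = 1/(36.84 − 17.19) = 1/19.65 = 0.05089 hr

Final: 0.05089 hr


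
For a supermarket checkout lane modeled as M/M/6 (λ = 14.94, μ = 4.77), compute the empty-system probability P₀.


a = λ/μ = 14.94/4.77 = 3.1321; ρ = a/c = 0.5220
Σ_{k=0}^{5} a^k/k! (terms k=0..5) = 1.00000 + 3.13208 + 4.90495 + 5.12089 + 4.00975 + 2.51177 = 20.67944
Tail: a^6/(6!(1−ρ)) = 944.04634/(720·0.4780) = 2.74312
P₀ = 1/(20.67944 + 2.74312) = 1/23.42255 = 0.042694

Final: 0.042694


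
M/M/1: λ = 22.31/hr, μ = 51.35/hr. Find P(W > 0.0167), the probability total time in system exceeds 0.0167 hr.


W ~ Exponential(μ−λ) for M/M/1.
μ − λ = 51.35 − 22.31 = 29.0400
P(W > t) = e^{−(μ−λ)t} = e^{−0.4850} = 0.615717

Final: 0.615717


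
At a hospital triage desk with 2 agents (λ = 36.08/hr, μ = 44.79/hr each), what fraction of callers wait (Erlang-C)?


a = λ/μ = 0.8055; ρ = a/2 = 0.4028
P₀ = 0.425752 (from M/M/c formula)
C(c,a) = [a^c/(c!(1−ρ))]·P₀ = [0.64889/(2·0.5972)]·0.425752
= 0.54325·0.425752 = 0.231289

Final: 0.231289


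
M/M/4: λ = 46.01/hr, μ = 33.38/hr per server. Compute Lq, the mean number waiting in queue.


a = λ/μ = 1.3784; ρ = a/4 = 0.3446
P₀ = 0.250359
Lq = P₀·a^c·ρ / (c!·(1−ρ)²) = 0.250359·3.60964·0.3446/(24·0.42956)
= 0.03021

Final: 0.03021


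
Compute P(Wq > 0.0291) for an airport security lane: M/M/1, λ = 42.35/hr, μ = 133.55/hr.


ρ = 42.35/133.55 = 0.3171
P(Wq > t) = ρ·e^{−(μ−λ)t} = 0.3171·e^{−2.6539}
= 0.3171·0.070375 = 0.022317

Final: 0.022317


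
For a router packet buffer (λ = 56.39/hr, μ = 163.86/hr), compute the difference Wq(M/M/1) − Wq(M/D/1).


ρ = 56.39/163.86 = 0.3441
Wq(M/M/1) = ρ/(μ−λ) = 0.3441/107.47 = 0.003202 hr
Wq(M/D/1) = ρ/(2(μ−λ)) = 0.001601 hr
Savings = 0.003202 − 0.001601 = 0.001601 hr

Final: 0.001601 hr


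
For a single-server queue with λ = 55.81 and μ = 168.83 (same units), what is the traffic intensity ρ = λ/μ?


ρ = λ/μ = 55.81/168.83 = 0.3306

Final: 0.3306


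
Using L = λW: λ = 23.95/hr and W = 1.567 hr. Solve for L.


L = λW = 23.95·1.567 = 37.5296

Final: 37.5296


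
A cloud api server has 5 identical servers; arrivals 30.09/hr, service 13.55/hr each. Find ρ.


ρ = λ/(cμ) = 30.09/(5·13.55) = 30.09/67.75 = 0.4441

Final: 0.4441


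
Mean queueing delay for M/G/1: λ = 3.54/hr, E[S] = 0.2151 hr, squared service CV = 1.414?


ρ = λ·E[S] = 3.54·0.2151 = 0.7615
E[S²] = E[S]²(1+C_s²) = 0.2151²·(1+1.414) = 0.111691
Wq = λ·E[S²]/(2(1−ρ)) = 3.54·0.111691/(2·0.2385) = 0.82874 hr

Final: 0.82874 hr


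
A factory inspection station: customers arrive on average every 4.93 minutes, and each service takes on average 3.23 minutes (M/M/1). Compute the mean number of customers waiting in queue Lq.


λ = 60/4.93 = 12.1704 /hr
μ = 60/3.23 = 18.5759 /hr
ρ = λ/μ = 12.1704/18.5759 = 0.6552
Lq = ρ²/(1−ρ) = 0.4293/0.3448 = 1.2448

Final: 1.2448


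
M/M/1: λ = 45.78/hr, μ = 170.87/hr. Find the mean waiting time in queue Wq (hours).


ρ = 45.78/170.87 = 0.2679
Wq = ρ/(μ−λ) = 0.2679/(170.87 − 45.78) = 0.2679/125.09 = 0.002142 hr

Final: 0.002142 hr


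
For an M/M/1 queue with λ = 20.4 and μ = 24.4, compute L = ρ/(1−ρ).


ρ = λ/μ = 20.4/24.4 = 0.8361
L = ρ/(1−ρ) = 0.8361/(1 − 0.8361) = 0.8361/0.1639 = 5.1000

Final: 5.1000


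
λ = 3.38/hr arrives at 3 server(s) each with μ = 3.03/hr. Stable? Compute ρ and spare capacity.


Total capacity cμ = 3·3.03 = 9.09/hr
ρ = λ/(cμ) = 3.38/9.09 = 0.3718
Stable ⇔ ρ < 1: YES
Spare capacity = cμ − λ = 9.09 − 3.38 = 5.71/hr

Final: ρ = 0.3718; stable; margin = 5.71/hr


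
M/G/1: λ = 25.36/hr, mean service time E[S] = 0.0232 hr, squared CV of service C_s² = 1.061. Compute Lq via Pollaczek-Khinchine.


ρ = λ·E[S] = 25.36·0.0232 = 0.5884
Lq = ρ²(1+C_s²)/(2(1−ρ)) = 0.3462·(1+1.061)/(2·0.4116)
= 0.3462·2.0610/0.8233 = 0.86656

Final: 0.86656


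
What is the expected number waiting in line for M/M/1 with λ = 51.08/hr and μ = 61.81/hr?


ρ = 51.08/61.81 = 0.8264
Lq = ρ²/(1−ρ) = 0.6829/0.1736 = 3.9341

Final: 3.9341


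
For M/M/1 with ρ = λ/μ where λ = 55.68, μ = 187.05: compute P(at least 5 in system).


ρ = 55.68/187.05 = 0.2977
P(N ≥ n) = ρ^n = 0.2977^5 = 0.002337

Final: 0.002337


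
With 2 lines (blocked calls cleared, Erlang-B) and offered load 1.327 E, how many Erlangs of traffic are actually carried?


B(2,1.327) = 0.274505 (Erlang-B)
Carried load = a(1 − B) = 1.327·(1 − 0.274505) = 1.327·0.725495 = 0.9627 E

Final: 0.9627 Erlangs


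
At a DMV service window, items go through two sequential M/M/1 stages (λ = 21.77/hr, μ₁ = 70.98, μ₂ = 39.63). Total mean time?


Each node sees arrival rate λ = 21.77/hr (tandem ⇒ throughput preserved).
W₁ = 1/(μ₁−λ) = 1/(70.98−21.77) = 0.02032 hr
W₂ = 1/(μ₂−λ) = 1/(39.63−21.77) = 0.05599 hr
W_total = W₁ + W₂ = 0.02032 + 0.05599 = 0.07631 hr

Final: 0.07631 hr


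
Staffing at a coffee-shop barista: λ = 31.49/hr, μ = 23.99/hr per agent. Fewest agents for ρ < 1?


Stability requires cμ > λ ⇔ c > λ/μ.
λ/μ = 31.49/23.99 = 1.3126
Minimum integer c = ⌊1.3126⌋ + 1 = 2
Check: 2·23.99 = 47.98 > 31.49, while 1·23.99 = 23.99 ≤ 31.49

Final: 2 servers


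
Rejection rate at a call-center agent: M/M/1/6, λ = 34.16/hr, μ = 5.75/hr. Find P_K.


ρ = λ/μ = 34.16/5.75 = 5.9409
P_K = (1−ρ)ρ^K/(1−ρ^(K+1)) = (-4.9409·43964.294053)/(1 − 261186.136497)
= -217221.842444/-261185.136497 = 0.831678

Final: 0.831678


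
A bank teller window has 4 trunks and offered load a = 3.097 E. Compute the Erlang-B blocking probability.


B(c,a) = (a^c/c!) / Σ_{k=0}^{c} a^k/k!
a^4/4! = 3.833130
Σ terms (k=0..4): 1.00000 + 3.09700 + 4.79570 + 4.95077 + 3.83313 = 17.676600
B = 3.833130/17.676600 = 0.216848

Final: 0.216848


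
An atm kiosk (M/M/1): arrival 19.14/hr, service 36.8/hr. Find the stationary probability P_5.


ρ = 19.14/36.8 = 0.5201
P_n = (1−ρ)·ρ^n = (1 − 0.5201)·0.5201^5 = 0.4799·0.038060 = 0.018265

Final: 0.018265


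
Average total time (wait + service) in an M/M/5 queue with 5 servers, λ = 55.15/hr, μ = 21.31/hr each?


a = 2.5880; ρ = 0.5176; P₀ = 0.072991
Lq = P₀·a^c·ρ/(c!(1−ρ)²) = 0.15706
Wq = Lq/λ = 0.15706/55.15 = 0.002848 hr
W = Wq + 1/μ = 0.002848 + 0.04693 = 0.04977 hr

Final: 0.04977 hr


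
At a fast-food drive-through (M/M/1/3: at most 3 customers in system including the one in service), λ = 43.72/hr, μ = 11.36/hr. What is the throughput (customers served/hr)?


ρ = 3.8486; P_K = (1−ρ)ρ^3/(1−ρ^4) = 0.743554
λ_eff = λ(1 − P_K) = 43.72·(1 − 0.743554) = 43.72·0.256446 = 11.2118 /hr

Final: 11.2118 /hr


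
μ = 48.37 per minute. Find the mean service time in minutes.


Mean service time = 1/μ = 1/48.37 minute = 0.02067 minute
In minutes: 0.02067 × 1 = 0.02067 min

Final: 0.02067 min


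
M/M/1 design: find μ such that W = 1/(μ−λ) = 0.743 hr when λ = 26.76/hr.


W = 1/(μ−λ) ⇒ μ − λ = 1/W = 1/0.743 = 1.3459
μ = λ + 1/W = 26.76 + 1.3459 = 28.1059 per hr

Final: 28.1059 /hr


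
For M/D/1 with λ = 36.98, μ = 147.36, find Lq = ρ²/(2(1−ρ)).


ρ = 36.98/147.36 = 0.2510
M/D/1: Lq = ρ²/(2(1−ρ)) = 0.06298/(2·0.7490) = 0.04204

Final: 0.04204


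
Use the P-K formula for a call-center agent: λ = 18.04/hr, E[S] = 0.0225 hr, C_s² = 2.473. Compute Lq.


ρ = λ·E[S] = 18.04·0.0225 = 0.4059
Lq = ρ²(1+C_s²)/(2(1−ρ)) = 0.1648·(1+2.473)/(2·0.5941)
= 0.1648·3.4730/1.1882 = 0.48156

Final: 0.48156


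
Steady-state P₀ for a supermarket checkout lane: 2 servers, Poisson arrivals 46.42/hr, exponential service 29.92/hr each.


a = λ/μ = 46.42/29.92 = 1.5515; ρ = a/c = 0.7757
Σ_{k=0}^{1} a^k/k! (terms k=0..1) = 1.00000 + 1.55147 = 2.55147
Tail: a^2/(2!(1−ρ)) = 2.40706/(2·0.2243) = 5.36656
P₀ = 1/(2.55147 + 5.36656) = 1/7.91803 = 0.126294

Final: 0.126294


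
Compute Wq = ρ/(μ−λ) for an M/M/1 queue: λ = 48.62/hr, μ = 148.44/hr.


ρ = 48.62/148.44 = 0.3275
Wq = ρ/(μ−λ) = 0.3275/(148.44 − 48.62) = 0.3275/99.82 = 0.003281 hr

Final: 0.003281 hr


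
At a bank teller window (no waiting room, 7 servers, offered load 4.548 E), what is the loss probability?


B(c,a) = (a^c/c!) / Σ_{k=0}^{c} a^k/k!
a^7/7! = 7.985694
Σ terms (k=0..7): 1.00000 + 4.54800 + 10.34215 + 15.67870 + 17.82668 + 16.21515 + 12.29109 + 7.98569 = 85.887471
B = 7.985694/85.887471 = 0.092979

Final: 0.092979


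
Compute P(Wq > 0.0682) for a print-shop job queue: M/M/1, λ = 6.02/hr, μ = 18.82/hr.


ρ = 6.02/18.82 = 0.3199
P(Wq > t) = ρ·e^{−(μ−λ)t} = 0.3199·e^{−0.8730}
= 0.3199·0.417713 = 0.133615

Final: 0.133615


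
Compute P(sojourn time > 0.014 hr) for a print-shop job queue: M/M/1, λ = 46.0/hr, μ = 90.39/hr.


W ~ Exponential(μ−λ) for M/M/1.
μ − λ = 90.39 − 46.0 = 44.3900
P(W > t) = e^{−(μ−λ)t} = e^{−0.6215} = 0.537160

Final: 0.537160


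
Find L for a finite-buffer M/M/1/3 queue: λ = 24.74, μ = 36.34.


ρ = 24.74/36.34 = 0.6808
L = ρ[1 − (K+1)ρ^K + Kρ^(K+1)] / [(1−ρ)(1−ρ^(K+1))]
Numerator: 0.6808·(1 − 4·0.315533 + 3·0.214812) = 0.260271
Denominator: (0.3192)·(0.785188) = 0.250638
L = 0.260271/0.250638 = 1.0384

Final: 1.0384


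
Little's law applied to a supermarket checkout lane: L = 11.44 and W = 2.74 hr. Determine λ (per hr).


λ = L/W = 11.44/2.74 = 4.1752 /hr

Final: 4.1752 /hr


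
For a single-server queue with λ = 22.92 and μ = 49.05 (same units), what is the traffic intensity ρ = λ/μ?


ρ = λ/μ = 22.92/49.05 = 0.4673

Final: 0.4673


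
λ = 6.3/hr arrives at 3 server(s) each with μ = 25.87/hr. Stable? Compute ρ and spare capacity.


Total capacity cμ = 3·25.87 = 77.61/hr
ρ = λ/(cμ) = 6.3/77.61 = 0.08118
Stable ⇔ ρ < 1: YES
Spare capacity = cμ − λ = 77.61 − 6.3 = 71.31/hr

Final: ρ = 0.08118; stable; margin = 71.31/hr


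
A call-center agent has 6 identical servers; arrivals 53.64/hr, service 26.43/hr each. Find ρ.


ρ = λ/(cμ) = 53.64/(6·26.43) = 53.64/158.58 = 0.3383

Final: 0.3383


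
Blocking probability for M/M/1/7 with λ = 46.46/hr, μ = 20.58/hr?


ρ = λ/μ = 46.46/20.58 = 2.2575
P_K = (1−ρ)ρ^K/(1−ρ^(K+1)) = (-1.2575·298.838705)/(1 − 674.637814)
= -375.799110/-673.637814 = 0.557865

Final: 0.557865


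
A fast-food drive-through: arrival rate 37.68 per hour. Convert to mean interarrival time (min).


Mean interarrival time = 1/λ = 1/37.68 hour = 0.02654 hour
In minutes: 0.02654 × 60 = 1.5924 min

Final: 1.5924 min


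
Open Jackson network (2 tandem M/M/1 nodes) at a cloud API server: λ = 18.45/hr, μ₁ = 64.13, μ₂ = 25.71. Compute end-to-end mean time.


Each node sees arrival rate λ = 18.45/hr (tandem ⇒ throughput preserved).
W₁ = 1/(μ₁−λ) = 1/(64.13−18.45) = 0.02189 hr
W₂ = 1/(μ₂−λ) = 1/(25.71−18.45) = 0.13774 hr
W_total = W₁ + W₂ = 0.02189 + 0.13774 = 0.15963 hr

Final: 0.15963 hr


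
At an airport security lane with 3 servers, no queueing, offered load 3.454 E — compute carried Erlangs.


B(3,3.454) = 0.397283 (Erlang-B)
Carried load = a(1 − B) = 3.454·(1 − 0.397283) = 3.454·0.602717 = 2.0818 E

Final: 2.0818 Erlangs


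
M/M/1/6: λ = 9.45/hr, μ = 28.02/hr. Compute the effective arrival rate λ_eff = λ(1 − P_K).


ρ = 0.3373; P_K = (1−ρ)ρ^6/(1−ρ^7) = 0.0009758
λ_eff = λ(1 − P_K) = 9.45·(1 − 0.0009758) = 9.45·0.999024 = 9.4408 /hr

Final: 9.4408 /hr


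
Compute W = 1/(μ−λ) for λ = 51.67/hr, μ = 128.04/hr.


W = 1/(μ−λ) = 1/(128.04 − 51.67) = 1/76.37 = 0.01309 hr

Final: 0.01309 hr


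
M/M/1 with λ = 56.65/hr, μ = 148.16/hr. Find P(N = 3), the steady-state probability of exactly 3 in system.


ρ = 56.65/148.16 = 0.3824
P_n = (1−ρ)·ρ^n = (1 − 0.3824)·0.3824^3 = 0.6176·0.055899 = 0.034526

Final: 0.034526


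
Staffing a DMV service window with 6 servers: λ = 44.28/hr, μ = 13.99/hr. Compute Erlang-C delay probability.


a = λ/μ = 3.1651; ρ = a/6 = 0.5275
P₀ = 0.041249 (from M/M/c formula)
C(c,a) = [a^c/(c!(1−ρ))]·P₀ = [1005.40117/(720·0.4725)]·0.041249
= 2.95545·0.041249 = 0.121909

Final: 0.121909


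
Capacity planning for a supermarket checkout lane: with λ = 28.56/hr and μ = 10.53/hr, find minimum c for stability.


Stability requires cμ > λ ⇔ c > λ/μ.
λ/μ = 28.56/10.53 = 2.7123
Minimum integer c = ⌊2.7123⌋ + 1 = 3
Check: 3·10.53 = 31.59 > 28.56, while 2·10.53 = 21.06 ≤ 28.56

Final: 3 servers


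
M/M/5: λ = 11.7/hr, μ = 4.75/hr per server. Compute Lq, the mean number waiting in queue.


a = λ/μ = 2.4632; ρ = a/5 = 0.4926
P₀ = 0.083261
Lq = P₀·a^c·ρ / (c!·(1−ρ)²) = 0.083261·90.66951·0.4926/(120·0.25742)
= 0.12039

Final: 0.12039


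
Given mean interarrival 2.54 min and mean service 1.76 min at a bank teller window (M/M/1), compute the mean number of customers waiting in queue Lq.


λ = 60/2.54 = 23.6220 /hr
μ = 60/1.76 = 34.0909 /hr
ρ = λ/μ = 23.6220/34.0909 = 0.6929
Lq = ρ²/(1−ρ) = 0.4801/0.3071 = 1.5635

Final: 1.5635


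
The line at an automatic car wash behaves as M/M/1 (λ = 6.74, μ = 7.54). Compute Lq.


ρ = 6.74/7.54 = 0.8939
Lq = ρ²/(1−ρ) = 0.7991/0.1061 = 7.5311

Final: 7.5311


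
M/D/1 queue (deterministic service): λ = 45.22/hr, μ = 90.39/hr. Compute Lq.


ρ = 45.22/90.39 = 0.5003
M/D/1: Lq = ρ²/(2(1−ρ)) = 0.2503/(2·0.4997) = 0.25042

Final: 0.25042


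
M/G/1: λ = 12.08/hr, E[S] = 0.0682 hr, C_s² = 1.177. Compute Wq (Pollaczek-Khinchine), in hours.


ρ = λ·E[S] = 12.08·0.0682 = 0.8239
E[S²] = E[S]²(1+C_s²) = 0.0682²·(1+1.177) = 0.010126
Wq = λ·E[S²]/(2(1−ρ)) = 12.08·0.010126/(2·0.1761) = 0.34721 hr

Final: 0.34721 hr


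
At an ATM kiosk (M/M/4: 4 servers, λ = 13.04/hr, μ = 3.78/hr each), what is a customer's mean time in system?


a = 3.4497; ρ = 0.8624; P₀ = 0.016628
Lq = P₀·a^c·ρ/(c!(1−ρ)²) = 4.47178
Wq = Lq/λ = 4.47178/13.04 = 0.34293 hr
W = Wq + 1/μ = 0.34293 + 0.26455 = 0.60748 hr

Final: 0.60748 hr


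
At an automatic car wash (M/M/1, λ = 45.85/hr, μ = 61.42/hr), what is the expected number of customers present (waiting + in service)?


ρ = λ/μ = 45.85/61.42 = 0.7465
L = ρ/(1−ρ) = 0.7465/(1 − 0.7465) = 0.7465/0.2535 = 2.9448

Final: 2.9448


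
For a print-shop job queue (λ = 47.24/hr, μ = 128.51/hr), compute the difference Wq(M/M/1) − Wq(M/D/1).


ρ = 47.24/128.51 = 0.3676
Wq(M/M/1) = ρ/(μ−λ) = 0.3676/81.27 = 0.004523 hr
Wq(M/D/1) = ρ/(2(μ−λ)) = 0.002262 hr
Savings = 0.004523 − 0.002262 = 0.002262 hr

Final: 0.002262 hr


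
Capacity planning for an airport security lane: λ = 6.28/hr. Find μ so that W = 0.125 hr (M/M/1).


W = 1/(μ−λ) ⇒ μ − λ = 1/W = 1/0.125 = 8.0000
μ = λ + 1/W = 6.28 + 8.0000 = 14.2800 per hr

Final: 14.2800 /hr


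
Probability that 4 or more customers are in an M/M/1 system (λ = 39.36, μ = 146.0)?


ρ = 39.36/146.0 = 0.2696
P(N ≥ n) = ρ^n = 0.2696^4 = 0.005282

Final: 0.005282


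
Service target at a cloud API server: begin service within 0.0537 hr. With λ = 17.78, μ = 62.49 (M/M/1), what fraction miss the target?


ρ = 17.78/62.49 = 0.2845
P(Wq > t) = ρ·e^{−(μ−λ)t} = 0.2845·e^{−2.4009}
= 0.2845·0.090634 = 0.025788

Final: 0.025788


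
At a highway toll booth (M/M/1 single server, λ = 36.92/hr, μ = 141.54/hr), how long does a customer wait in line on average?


ρ = 36.92/141.54 = 0.2608
Wq = ρ/(μ−λ) = 0.2608/(141.54 − 36.92) = 0.2608/104.62 = 0.002493 hr

Final: 0.002493 hr


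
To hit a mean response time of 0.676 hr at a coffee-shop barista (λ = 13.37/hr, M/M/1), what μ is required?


W = 1/(μ−λ) ⇒ μ − λ = 1/W = 1/0.676 = 1.4793
μ = λ + 1/W = 13.37 + 1.4793 = 14.8493 per hr

Final: 14.8493 /hr


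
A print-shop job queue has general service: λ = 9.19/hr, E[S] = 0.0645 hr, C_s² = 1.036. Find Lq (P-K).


ρ = λ·E[S] = 9.19·0.0645 = 0.5928
Lq = ρ²(1+C_s²)/(2(1−ρ)) = 0.3514·(1+1.036)/(2·0.4072)
= 0.3514·2.0360/0.8145 = 0.87830

Final: 0.87830


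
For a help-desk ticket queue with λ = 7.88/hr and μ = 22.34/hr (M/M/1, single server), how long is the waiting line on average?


ρ = 7.88/22.34 = 0.3527
Lq = ρ²/(1−ρ) = 0.1244/0.6473 = 0.1922

Final: 0.1922


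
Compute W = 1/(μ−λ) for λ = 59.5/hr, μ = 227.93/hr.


W = 1/(μ−λ) = 1/(227.93 − 59.5) = 1/168.43 = 0.005937 hr

Final: 0.005937 hr


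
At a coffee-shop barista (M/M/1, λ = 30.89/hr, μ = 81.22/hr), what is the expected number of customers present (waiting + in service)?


ρ = λ/μ = 30.89/81.22 = 0.3803
L = ρ/(1−ρ) = 0.3803/(1 − 0.3803) = 0.3803/0.6197 = 0.6137

Final: 0.6137


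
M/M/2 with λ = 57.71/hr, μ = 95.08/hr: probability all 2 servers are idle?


a = λ/μ = 57.71/95.08 = 0.6070; ρ = a/c = 0.3035
Σ_{k=0}^{1} a^k/k! (terms k=0..1) = 1.00000 + 0.60696 = 1.60696
Tail: a^2/(2!(1−ρ)) = 0.36840/(2·0.6965) = 0.26446
P₀ = 1/(1.60696 + 0.26446) = 1/1.87142 = 0.534353

Final: 0.534353


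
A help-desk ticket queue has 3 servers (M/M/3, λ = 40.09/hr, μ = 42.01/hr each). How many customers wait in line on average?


a = λ/μ = 0.9543; ρ = a/3 = 0.3181
P₀ = 0.381381
Lq = P₀·a^c·ρ / (c!·(1−ρ)²) = 0.381381·0.86906·0.3181/(6·0.46499)
= 0.03779

Final: 0.03779


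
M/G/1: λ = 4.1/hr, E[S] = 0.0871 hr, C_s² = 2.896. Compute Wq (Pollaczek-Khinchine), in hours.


ρ = λ·E[S] = 4.1·0.0871 = 0.3571
E[S²] = E[S]²(1+C_s²) = 0.0871²·(1+2.896) = 0.029557
Wq = λ·E[S²]/(2(1−ρ)) = 4.1·0.029557/(2·0.6429) = 0.09425 hr

Final: 0.09425 hr


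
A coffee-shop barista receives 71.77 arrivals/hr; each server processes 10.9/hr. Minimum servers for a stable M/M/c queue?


Stability requires cμ > λ ⇔ c > λ/μ.
λ/μ = 71.77/10.9 = 6.5844
Minimum integer c = ⌊6.5844⌋ + 1 = 7
Check: 7·10.9 = 76.30 > 71.77, while 6·10.9 = 65.40 ≤ 71.77

Final: 7 servers


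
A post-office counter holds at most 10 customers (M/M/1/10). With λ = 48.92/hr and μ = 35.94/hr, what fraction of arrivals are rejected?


ρ = λ/μ = 48.92/35.94 = 1.3612
P_K = (1−ρ)ρ^K/(1−ρ^(K+1)) = (-0.3612·21.831509)/(1 − 29.716122)
= -7.884613/-28.716122 = 0.274571

Final: 0.274571


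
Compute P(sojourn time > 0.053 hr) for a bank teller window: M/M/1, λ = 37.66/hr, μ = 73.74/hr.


W ~ Exponential(μ−λ) for M/M/1.
μ − λ = 73.74 − 37.66 = 36.0800
P(W > t) = e^{−(μ−λ)t} = e^{−1.9122} = 0.147749

Final: 0.147749


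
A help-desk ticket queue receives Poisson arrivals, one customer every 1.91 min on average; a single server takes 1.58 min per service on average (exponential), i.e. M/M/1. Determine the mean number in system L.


λ = 60/1.91 = 31.4136 /hr
μ = 60/1.58 = 37.9747 /hr
ρ = λ/μ = 31.4136/37.9747 = 0.8272
L = ρ/(1−ρ) = 0.8272/0.1728 = 4.7879

Final: 4.7879


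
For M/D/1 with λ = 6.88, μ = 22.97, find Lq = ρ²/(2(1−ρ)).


ρ = 6.88/22.97 = 0.2995
M/D/1: Lq = ρ²/(2(1−ρ)) = 0.08971/(2·0.7005) = 0.06404

Final: 0.06404


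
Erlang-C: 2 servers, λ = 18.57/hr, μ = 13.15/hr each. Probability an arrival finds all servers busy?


a = λ/μ = 1.4122; ρ = a/2 = 0.7061
P₀ = 0.172275 (from M/M/c formula)
C(c,a) = [a^c/(c!(1−ρ))]·P₀ = [1.99422/(2·0.2939)]·0.172275
= 3.39249·0.172275 = 0.584443

Final: 0.584443


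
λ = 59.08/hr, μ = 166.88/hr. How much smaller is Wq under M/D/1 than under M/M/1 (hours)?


ρ = 59.08/166.88 = 0.3540
Wq(M/M/1) = ρ/(μ−λ) = 0.3540/107.80 = 0.003284 hr
Wq(M/D/1) = ρ/(2(μ−λ)) = 0.001642 hr
Savings = 0.003284 − 0.001642 = 0.001642 hr

Final: 0.001642 hr


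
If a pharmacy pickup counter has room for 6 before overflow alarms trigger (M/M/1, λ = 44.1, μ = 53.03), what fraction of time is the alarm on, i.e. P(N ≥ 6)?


ρ = 44.1/53.03 = 0.8316
P(N ≥ n) = ρ^n = 0.8316^6 = 0.330751

Final: 0.330751


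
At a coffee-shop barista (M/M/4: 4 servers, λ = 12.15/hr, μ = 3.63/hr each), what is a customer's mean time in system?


a = 3.3471; ρ = 0.8368; P₀ = 0.020731
Lq = P₀·a^c·ρ/(c!(1−ρ)²) = 3.40507
Wq = Lq/λ = 3.40507/12.15 = 0.28025 hr
W = Wq + 1/μ = 0.28025 + 0.27548 = 0.55573 hr

Final: 0.55573 hr


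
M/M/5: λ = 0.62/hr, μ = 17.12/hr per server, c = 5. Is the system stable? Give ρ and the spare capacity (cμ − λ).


Total capacity cμ = 5·17.12 = 85.60/hr
ρ = λ/(cμ) = 0.62/85.60 = 0.007243
Stable ⇔ ρ < 1: YES
Spare capacity = cμ − λ = 85.60 − 0.62 = 84.98/hr

Final: ρ = 0.007243; stable; margin = 84.98/hr


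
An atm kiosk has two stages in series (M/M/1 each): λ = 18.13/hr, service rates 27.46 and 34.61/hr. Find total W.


Each node sees arrival rate λ = 18.13/hr (tandem ⇒ throughput preserved).
W₁ = 1/(μ₁−λ) = 1/(27.46−18.13) = 0.10718 hr
W₂ = 1/(μ₂−λ) = 1/(34.61−18.13) = 0.06068 hr
W_total = W₁ + W₂ = 0.10718 + 0.06068 = 0.16786 hr

Final: 0.16786 hr


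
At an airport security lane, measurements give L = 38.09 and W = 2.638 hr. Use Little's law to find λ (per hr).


λ = L/W = 38.09/2.638 = 14.4390 /hr

Final: 14.4390 /hr


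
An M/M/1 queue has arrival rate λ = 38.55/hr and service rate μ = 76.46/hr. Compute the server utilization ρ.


ρ = λ/μ = 38.55/76.46 = 0.5042

Final: 0.5042


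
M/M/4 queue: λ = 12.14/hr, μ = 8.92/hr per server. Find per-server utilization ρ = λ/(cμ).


ρ = λ/(cμ) = 12.14/(4·8.92) = 12.14/35.68 = 0.3402

Final: 0.3402


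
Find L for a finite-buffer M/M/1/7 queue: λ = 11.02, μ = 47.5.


ρ = 11.02/47.5 = 0.2320
L = ρ[1 − (K+1)ρ^K + Kρ^(K+1)] / [(1−ρ)(1−ρ^(K+1))]
Numerator: 0.2320·(1 − 8·0.00003618 + 7·0.000008393) = 0.231946
Denominator: (0.7680)·(0.999992) = 0.767994
L = 0.231946/0.767994 = 0.3020

Final: 0.3020


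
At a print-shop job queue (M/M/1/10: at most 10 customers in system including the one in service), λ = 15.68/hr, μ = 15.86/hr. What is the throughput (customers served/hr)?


ρ = 0.9887; P_K = (1−ρ)ρ^10/(1−ρ^11) = 0.085810
λ_eff = λ(1 − P_K) = 15.68·(1 − 0.085810) = 15.68·0.914190 = 14.3345 /hr

Final: 14.3345 /hr


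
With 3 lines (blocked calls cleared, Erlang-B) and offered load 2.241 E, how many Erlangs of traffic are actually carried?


B(3,2.241) = 0.245910 (Erlang-B)
Carried load = a(1 − B) = 2.241·(1 − 0.245910) = 2.241·0.754090 = 1.6899 E

Final: 1.6899 Erlangs


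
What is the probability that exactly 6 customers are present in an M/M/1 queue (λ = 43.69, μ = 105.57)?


ρ = 43.69/105.57 = 0.4138
P_n = (1−ρ)·ρ^n = (1 − 0.4138)·0.4138^6 = 0.5862·0.005024 = 0.002945

Final: 0.002945


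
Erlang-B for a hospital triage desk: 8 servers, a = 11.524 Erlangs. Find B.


B(c,a) = (a^c/c!) / Σ_{k=0}^{c} a^k/k!
a^8/8! = 7714.458968
Σ terms (k=0..8): 1.00000 + 11.52400 + 66.40129 + 255.06948 + 734.85517 + 1693.69421 + 3253.02201 + 5355.40366 + 7714.45897 = 19085.428781
B = 7714.458968/19085.428781 = 0.404207

Final: 0.404207


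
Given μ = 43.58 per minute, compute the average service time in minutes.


Mean service time = 1/μ = 1/43.58 minute = 0.02295 minute
In minutes: 0.02295 × 1 = 0.02295 min

Final: 0.02295 min


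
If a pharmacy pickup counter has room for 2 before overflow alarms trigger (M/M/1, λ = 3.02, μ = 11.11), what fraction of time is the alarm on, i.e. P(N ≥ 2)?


ρ = 3.02/11.11 = 0.2718
P(N ≥ n) = ρ^n = 0.2718^2 = 0.073890

Final: 0.073890


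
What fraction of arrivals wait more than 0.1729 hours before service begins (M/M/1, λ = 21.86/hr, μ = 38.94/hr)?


ρ = 21.86/38.94 = 0.5614
P(Wq > t) = ρ·e^{−(μ−λ)t} = 0.5614·e^{−2.9531}
= 0.5614·0.052176 = 0.029290

Final: 0.029290


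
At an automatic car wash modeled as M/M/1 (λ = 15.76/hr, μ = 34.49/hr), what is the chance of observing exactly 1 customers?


ρ = 15.76/34.49 = 0.4569
P_n = (1−ρ)·ρ^n = (1 − 0.4569)·0.4569^1 = 0.5431·0.456944 = 0.248146

Final: 0.248146


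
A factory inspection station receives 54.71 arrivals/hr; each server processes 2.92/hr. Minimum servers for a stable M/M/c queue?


Stability requires cμ > λ ⇔ c > λ/μ.
λ/μ = 54.71/2.92 = 18.7363
Minimum integer c = ⌊18.7363⌋ + 1 = 19
Check: 19·2.92 = 55.48 > 54.71, while 18·2.92 = 52.56 ≤ 54.71

Final: 19 servers


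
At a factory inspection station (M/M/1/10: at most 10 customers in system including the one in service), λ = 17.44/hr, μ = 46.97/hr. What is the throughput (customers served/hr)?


ρ = 0.3713; P_K = (1−ρ)ρ^10/(1−ρ^11) = 0.00003131
λ_eff = λ(1 − P_K) = 17.44·(1 − 0.00003131) = 17.44·0.999969 = 17.4395 /hr

Final: 17.4395 /hr


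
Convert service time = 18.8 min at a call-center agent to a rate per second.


μ = 1/(service time) in consistent units.
1 second = 0.0166667 min, so μ = 0.0166667/18.8 = 0.0008865 per second

Final: 0.0008865 /sec


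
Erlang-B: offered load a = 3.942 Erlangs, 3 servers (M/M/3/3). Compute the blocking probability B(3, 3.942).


B(c,a) = (a^c/c!) / Σ_{k=0}^{c} a^k/k!
a^3/3! = 10.209362
Σ terms (k=0..3): 1.00000 + 3.94200 + 7.76968 + 10.20936 = 22.921044
B = 10.209362/22.921044 = 0.445414

Final: 0.445414


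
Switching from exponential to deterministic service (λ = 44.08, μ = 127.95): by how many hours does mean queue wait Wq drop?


ρ = 44.08/127.95 = 0.3445
Wq(M/M/1) = ρ/(μ−λ) = 0.3445/83.87 = 0.004108 hr
Wq(M/D/1) = ρ/(2(μ−λ)) = 0.002054 hr
Savings = 0.004108 − 0.002054 = 0.002054 hr

Final: 0.002054 hr


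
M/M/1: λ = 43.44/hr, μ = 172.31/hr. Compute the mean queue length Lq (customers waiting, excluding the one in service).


ρ = 43.44/172.31 = 0.2521
Lq = ρ²/(1−ρ) = 0.06356/0.7479 = 0.08498

Final: 0.08498


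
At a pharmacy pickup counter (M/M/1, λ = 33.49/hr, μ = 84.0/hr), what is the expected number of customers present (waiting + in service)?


ρ = λ/μ = 33.49/84.0 = 0.3987
L = ρ/(1−ρ) = 0.3987/(1 − 0.3987) = 0.3987/0.6013 = 0.6630

Final: 0.6630


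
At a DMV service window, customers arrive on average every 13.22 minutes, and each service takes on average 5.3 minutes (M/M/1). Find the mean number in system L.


λ = 60/13.22 = 4.5386 /hr
μ = 60/5.3 = 11.3208 /hr
ρ = λ/μ = 4.5386/11.3208 = 0.4009
L = ρ/(1−ρ) = 0.4009/0.5991 = 0.6692

Final: 0.6692


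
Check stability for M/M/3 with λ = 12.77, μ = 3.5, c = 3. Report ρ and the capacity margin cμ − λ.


Total capacity cμ = 3·3.5 = 10.50/hr
ρ = λ/(cμ) = 12.77/10.50 = 1.2162
Stable ⇔ ρ < 1: NO
Spare capacity = cμ − λ = 10.50 − 12.77 = -2.27/hr

Final: ρ = 1.2162; unstable; margin = -2.27/hr


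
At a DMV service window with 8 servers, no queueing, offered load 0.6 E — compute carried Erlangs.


B(8,0.6) = 0.0000002286 (Erlang-B)
Carried load = a(1 − B) = 0.6·(1 − 0.0000002286) = 0.6·1.000000 = 0.6000 E

Final: 0.6000 Erlangs


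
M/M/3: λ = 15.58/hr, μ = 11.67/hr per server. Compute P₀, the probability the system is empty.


a = λ/μ = 15.58/11.67 = 1.3350; ρ = a/c = 0.4450
Σ_{k=0}^{2} a^k/k! (terms k=0..2) = 1.00000 + 1.33505 + 0.89118 = 3.22622
Tail: a^3/(3!(1−ρ)) = 2.37952/(6·0.5550) = 0.71459
P₀ = 1/(3.22622 + 0.71459) = 1/3.94081 = 0.253755

Final: 0.253755


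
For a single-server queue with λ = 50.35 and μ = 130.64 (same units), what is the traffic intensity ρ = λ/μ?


ρ = λ/μ = 50.35/130.64 = 0.3854

Final: 0.3854


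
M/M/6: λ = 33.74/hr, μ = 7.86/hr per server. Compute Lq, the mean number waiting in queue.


a = λ/μ = 4.2926; ρ = a/6 = 0.7154
P₀ = 0.011832
Lq = P₀·a^c·ρ / (c!·(1−ρ)²) = 0.011832·6256.55394·0.7154/(720·0.08098)
= 0.90837

Final: 0.90837


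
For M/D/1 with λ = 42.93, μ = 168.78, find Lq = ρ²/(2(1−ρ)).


ρ = 42.93/168.78 = 0.2544
M/D/1: Lq = ρ²/(2(1−ρ)) = 0.06470/(2·0.7456) = 0.04338

Final: 0.04338


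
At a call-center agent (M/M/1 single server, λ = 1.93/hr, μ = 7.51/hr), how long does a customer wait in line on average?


ρ = 1.93/7.51 = 0.2570
Wq = ρ/(μ−λ) = 0.2570/(7.51 − 1.93) = 0.2570/5.58 = 0.04606 hr

Final: 0.04606 hr


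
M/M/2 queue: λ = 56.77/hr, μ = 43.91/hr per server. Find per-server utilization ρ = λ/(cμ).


ρ = λ/(cμ) = 56.77/(2·43.91) = 56.77/87.82 = 0.6464

Final: 0.6464


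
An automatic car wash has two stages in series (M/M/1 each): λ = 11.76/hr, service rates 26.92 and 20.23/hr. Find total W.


Each node sees arrival rate λ = 11.76/hr (tandem ⇒ throughput preserved).
W₁ = 1/(μ₁−λ) = 1/(26.92−11.76) = 0.06596 hr
W₂ = 1/(μ₂−λ) = 1/(20.23−11.76) = 0.11806 hr
W_total = W₁ + W₂ = 0.06596 + 0.11806 = 0.18403 hr

Final: 0.18403 hr


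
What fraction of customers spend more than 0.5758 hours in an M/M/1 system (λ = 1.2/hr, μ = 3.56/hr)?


W ~ Exponential(μ−λ) for M/M/1.
μ − λ = 3.56 − 1.2 = 2.3600
P(W > t) = e^{−(μ−λ)t} = e^{−1.3589} = 0.256946

Final: 0.256946


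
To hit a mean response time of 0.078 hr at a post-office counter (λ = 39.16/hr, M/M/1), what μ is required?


W = 1/(μ−λ) ⇒ μ − λ = 1/W = 1/0.078 = 12.8205
μ = λ + 1/W = 39.16 + 12.8205 = 51.9805 per hr

Final: 51.9805 /hr


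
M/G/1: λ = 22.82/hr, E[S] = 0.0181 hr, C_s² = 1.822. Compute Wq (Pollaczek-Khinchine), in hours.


ρ = λ·E[S] = 22.82·0.0181 = 0.4130
E[S²] = E[S]²(1+C_s²) = 0.0181²·(1+1.822) = 0.0009245
Wq = λ·E[S²]/(2(1−ρ)) = 22.82·0.0009245/(2·0.5870) = 0.01797 hr

Final: 0.01797 hr


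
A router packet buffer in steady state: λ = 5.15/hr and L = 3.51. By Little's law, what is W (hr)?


W = L/λ = 3.51/5.15 = 0.6816 hr

Final: 0.6816 hr


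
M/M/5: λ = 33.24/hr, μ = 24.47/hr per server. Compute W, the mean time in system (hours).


a = 1.3584; ρ = 0.2717; P₀ = 0.256833
Lq = P₀·a^c·ρ/(c!(1−ρ)²) = 0.005070
Wq = Lq/λ = 0.005070/33.24 = 0.0001525 hr
W = Wq + 1/μ = 0.0001525 + 0.04087 = 0.04102 hr

Final: 0.04102 hr


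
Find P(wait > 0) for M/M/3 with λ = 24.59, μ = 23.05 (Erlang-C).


a = λ/μ = 1.0668; ρ = a/3 = 0.3556
P₀ = 0.338997 (from M/M/c formula)
C(c,a) = [a^c/(c!(1−ρ))]·P₀ = [1.21412/(6·0.6444)]·0.338997
= 0.31402·0.338997 = 0.106452

Final: 0.106452


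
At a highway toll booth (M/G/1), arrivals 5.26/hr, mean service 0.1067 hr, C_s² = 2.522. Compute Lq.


ρ = λ·E[S] = 5.26·0.1067 = 0.5612
Lq = ρ²(1+C_s²)/(2(1−ρ)) = 0.3150·(1+2.522)/(2·0.4388)
= 0.3150·3.5220/0.8775 = 1.26425

Final: 1.26425


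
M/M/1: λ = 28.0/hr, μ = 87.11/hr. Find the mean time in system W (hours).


W = 1/(μ−λ) = 1/(87.11 − 28.0) = 1/59.11 = 0.01692 hr

Final: 0.01692 hr


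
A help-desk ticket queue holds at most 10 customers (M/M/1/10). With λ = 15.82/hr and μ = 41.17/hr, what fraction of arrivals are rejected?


ρ = λ/μ = 15.82/41.17 = 0.3843
P_K = (1−ρ)ρ^K/(1−ρ^(K+1)) = (0.6157·0.00007019)/(1 − 0.00002697)
= 0.00004322/0.999973 = 0.00004322

Final: 0.00004322


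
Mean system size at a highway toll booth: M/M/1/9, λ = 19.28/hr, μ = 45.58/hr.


ρ = 19.28/45.58 = 0.4230
L = ρ[1 − (K+1)ρ^K + Kρ^(K+1)] / [(1−ρ)(1−ρ^(K+1))]
Numerator: 0.4230·(1 − 10·0.0004335 + 9·0.0001834) = 0.421857
Denominator: (0.5770)·(0.999817) = 0.576902
L = 0.421857/0.576902 = 0.7312

Final: 0.7312


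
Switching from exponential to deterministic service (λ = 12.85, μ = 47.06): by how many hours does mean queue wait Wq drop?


ρ = 12.85/47.06 = 0.2731
Wq(M/M/1) = ρ/(μ−λ) = 0.2731/34.21 = 0.007982 hr
Wq(M/D/1) = ρ/(2(μ−λ)) = 0.003991 hr
Savings = 0.007982 − 0.003991 = 0.003991 hr

Final: 0.003991 hr


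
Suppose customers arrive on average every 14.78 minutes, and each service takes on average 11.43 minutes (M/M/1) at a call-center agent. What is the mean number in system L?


λ = 60/14.78 = 4.0595 /hr
μ = 60/11.43 = 5.2493 /hr
ρ = λ/μ = 4.0595/5.2493 = 0.7733
L = ρ/(1−ρ) = 0.7733/0.2267 = 3.4119

Final: 3.4119


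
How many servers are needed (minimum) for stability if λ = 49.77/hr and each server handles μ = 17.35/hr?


Stability requires cμ > λ ⇔ c > λ/μ.
λ/μ = 49.77/17.35 = 2.8686
Minimum integer c = ⌊2.8686⌋ + 1 = 3
Check: 3·17.35 = 52.05 > 49.77, while 2·17.35 = 34.70 ≤ 49.77

Final: 3 servers


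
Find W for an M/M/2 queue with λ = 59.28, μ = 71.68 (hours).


a = 0.8270; ρ = 0.4135; P₀ = 0.414923
Lq = P₀·a^c·ρ/(c!(1−ρ)²) = 0.17057
Wq = Lq/λ = 0.17057/59.28 = 0.002877 hr
W = Wq + 1/μ = 0.002877 + 0.01395 = 0.01683 hr

Final: 0.01683 hr


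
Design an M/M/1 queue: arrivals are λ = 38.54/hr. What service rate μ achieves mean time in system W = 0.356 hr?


W = 1/(μ−λ) ⇒ μ − λ = 1/W = 1/0.356 = 2.8090
μ = λ + 1/W = 38.54 + 2.8090 = 41.3490 per hr

Final: 41.3490 /hr


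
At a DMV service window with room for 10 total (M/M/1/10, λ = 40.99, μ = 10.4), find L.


ρ = 40.99/10.4 = 3.9413
L = ρ[1 − (K+1)ρ^K + Kρ^(K+1)] / [(1−ρ)(1−ρ^(K+1))]
Numerator: 3.9413·(1 − 11·904577.518856 + 10·3565253.124797) = 101301186.477650
Denominator: (-2.9413)·(-3565252.124797) = 10486640.624764
L = 101301186.477650/10486640.624764 = 9.6600

Final: 9.6600


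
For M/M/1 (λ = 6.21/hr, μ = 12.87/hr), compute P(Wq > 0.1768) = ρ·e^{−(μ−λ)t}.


ρ = 6.21/12.87 = 0.4825
P(Wq > t) = ρ·e^{−(μ−λ)t} = 0.4825·e^{−1.1775}
= 0.4825·0.308052 = 0.148640

Final: 0.148640


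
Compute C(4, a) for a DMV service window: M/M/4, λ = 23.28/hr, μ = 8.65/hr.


a = λ/μ = 2.6913; ρ = a/4 = 0.6728
P₀ = 0.057992 (from M/M/c formula)
C(c,a) = [a^c/(c!(1−ρ))]·P₀ = [52.46473/(24·0.3272)]·0.057992
= 6.68168·0.057992 = 0.387487

Final: 0.387487


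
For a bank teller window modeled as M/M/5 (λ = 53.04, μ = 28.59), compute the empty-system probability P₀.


a = λ/μ = 53.04/28.59 = 1.8552; ρ = a/c = 0.3710
Σ_{k=0}^{4} a^k/k! (terms k=0..4) = 1.00000 + 1.85519 + 1.72087 + 1.06418 + 0.49357 = 6.13382
Tail: a^5/(5!(1−ρ)) = 21.97591/(120·0.6290) = 0.29117
P₀ = 1/(6.13382 + 0.29117) = 1/6.42498 = 0.155642

Final: 0.155642


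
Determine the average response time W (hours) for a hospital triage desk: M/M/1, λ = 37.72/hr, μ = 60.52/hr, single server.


W = 1/(μ−λ) = 1/(60.52 − 37.72) = 1/22.80 = 0.04386 hr

Final: 0.04386 hr


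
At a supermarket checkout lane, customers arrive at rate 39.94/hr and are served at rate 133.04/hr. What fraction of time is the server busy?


ρ = λ/μ = 39.94/133.04 = 0.3002

Final: 0.3002


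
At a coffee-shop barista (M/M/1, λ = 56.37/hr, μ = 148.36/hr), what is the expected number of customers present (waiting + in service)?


ρ = λ/μ = 56.37/148.36 = 0.3800
L = ρ/(1−ρ) = 0.3800/(1 − 0.3800) = 0.3800/0.6200 = 0.6128

Final: 0.6128


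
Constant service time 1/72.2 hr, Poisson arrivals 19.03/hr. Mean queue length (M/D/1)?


ρ = 19.03/72.2 = 0.2636
M/D/1: Lq = ρ²/(2(1−ρ)) = 0.06947/(2·0.7364) = 0.04717

Final: 0.04717


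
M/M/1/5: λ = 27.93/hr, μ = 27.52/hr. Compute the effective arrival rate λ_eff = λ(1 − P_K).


ρ = 1.0149; P_K = (1−ρ)ρ^5/(1−ρ^6) = 0.172889
λ_eff = λ(1 − P_K) = 27.93·(1 − 0.172889) = 27.93·0.827111 = 23.1012 /hr

Final: 23.1012 /hr


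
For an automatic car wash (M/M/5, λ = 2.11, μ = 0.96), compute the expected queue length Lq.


a = λ/μ = 2.1979; ρ = a/5 = 0.4396
P₀ = 0.109672
Lq = P₀·a^c·ρ / (c!·(1−ρ)²) = 0.109672·51.29277·0.4396/(120·0.31407)
= 0.06561

Final: 0.06561


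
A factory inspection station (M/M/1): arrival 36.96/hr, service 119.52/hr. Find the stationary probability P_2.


ρ = 36.96/119.52 = 0.3092
P_n = (1−ρ)·ρ^n = (1 − 0.3092)·0.3092^2 = 0.6908·0.095627 = 0.066056

Final: 0.066056


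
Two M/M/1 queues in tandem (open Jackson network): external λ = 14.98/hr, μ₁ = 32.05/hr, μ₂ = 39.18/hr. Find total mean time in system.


Each node sees arrival rate λ = 14.98/hr (tandem ⇒ throughput preserved).
W₁ = 1/(μ₁−λ) = 1/(32.05−14.98) = 0.05858 hr
W₂ = 1/(μ₂−λ) = 1/(39.18−14.98) = 0.04132 hr
W_total = W₁ + W₂ = 0.05858 + 0.04132 = 0.09990 hr

Final: 0.09990 hr


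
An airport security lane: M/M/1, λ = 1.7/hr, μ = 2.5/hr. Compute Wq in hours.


ρ = 1.7/2.5 = 0.6800
Wq = ρ/(μ−λ) = 0.6800/(2.5 − 1.7) = 0.6800/0.8000 = 0.8500 hr

Final: 0.8500 hr


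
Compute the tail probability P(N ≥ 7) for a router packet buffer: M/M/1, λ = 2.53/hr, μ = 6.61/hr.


ρ = 2.53/6.61 = 0.3828
P(N ≥ n) = ρ^n = 0.3828^7 = 0.001203

Final: 0.001203


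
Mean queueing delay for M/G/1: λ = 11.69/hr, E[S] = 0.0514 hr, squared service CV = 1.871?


ρ = λ·E[S] = 11.69·0.0514 = 0.6009
E[S²] = E[S]²(1+C_s²) = 0.0514²·(1+1.871) = 0.007585
Wq = λ·E[S²]/(2(1−ρ)) = 11.69·0.007585/(2·0.3991) = 0.11108 hr

Final: 0.11108 hr


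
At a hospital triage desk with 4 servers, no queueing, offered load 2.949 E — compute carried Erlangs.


B(4,2.949) = 0.200426 (Erlang-B)
Carried load = a(1 − B) = 2.949·(1 − 0.200426) = 2.949·0.799574 = 2.3579 E

Final: 2.3579 Erlangs


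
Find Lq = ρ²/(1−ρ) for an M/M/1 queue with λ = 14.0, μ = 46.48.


ρ = 14.0/46.48 = 0.3012
Lq = ρ²/(1−ρ) = 0.09072/0.6988 = 0.1298

Final: 0.1298


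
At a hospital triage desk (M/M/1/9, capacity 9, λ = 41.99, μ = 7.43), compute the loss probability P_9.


ρ = λ/μ = 41.99/7.43 = 5.6514
P_K = (1−ρ)ρ^K/(1−ρ^(K+1)) = (-4.6514·5880490.434932)/(1 − 33233081.206296)
= -27352590.771364/-33233080.206296 = 0.823053

Final: 0.823053


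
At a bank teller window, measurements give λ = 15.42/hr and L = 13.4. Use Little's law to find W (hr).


W = L/λ = 13.4/15.42 = 0.8690 hr

Final: 0.8690 hr


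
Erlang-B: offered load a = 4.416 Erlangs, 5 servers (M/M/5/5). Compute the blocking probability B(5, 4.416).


B(c,a) = (a^c/c!) / Σ_{k=0}^{c} a^k/k!
a^5/5! = 13.994716
Σ terms (k=0..5): 1.00000 + 4.41600 + 9.75053 + 14.35278 + 15.84547 + 13.99472 = 59.359487
B = 13.994716/59.359487 = 0.235762

Final: 0.235762


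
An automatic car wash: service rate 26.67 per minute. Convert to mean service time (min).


Mean service time = 1/μ = 1/26.67 minute = 0.03750 minute
In minutes: 0.03750 × 1 = 0.03750 min

Final: 0.03750 min


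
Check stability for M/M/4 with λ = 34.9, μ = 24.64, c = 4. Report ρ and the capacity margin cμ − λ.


Total capacity cμ = 4·24.64 = 98.56/hr
ρ = λ/(cμ) = 34.9/98.56 = 0.3541
Stable ⇔ ρ < 1: YES
Spare capacity = cμ − λ = 98.56 − 34.9 = 63.66/hr

Final: ρ = 0.3541; stable; margin = 63.66/hr


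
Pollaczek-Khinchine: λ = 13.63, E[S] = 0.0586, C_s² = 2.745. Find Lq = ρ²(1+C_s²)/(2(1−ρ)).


ρ = λ·E[S] = 13.63·0.0586 = 0.7987
Lq = ρ²(1+C_s²)/(2(1−ρ)) = 0.6380·(1+2.745)/(2·0.2013)
= 0.6380·3.7450/0.4026 = 5.93477

Final: 5.93477


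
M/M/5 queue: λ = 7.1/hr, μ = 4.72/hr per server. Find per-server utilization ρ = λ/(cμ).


ρ = λ/(cμ) = 7.1/(5·4.72) = 7.1/23.60 = 0.3008

Final: 0.3008


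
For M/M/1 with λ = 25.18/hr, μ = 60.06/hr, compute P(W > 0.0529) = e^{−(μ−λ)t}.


W ~ Exponential(μ−λ) for M/M/1.
μ − λ = 60.06 − 25.18 = 34.8800
P(W > t) = e^{−(μ−λ)t} = e^{−1.8452} = 0.158001

Final: 0.158001
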